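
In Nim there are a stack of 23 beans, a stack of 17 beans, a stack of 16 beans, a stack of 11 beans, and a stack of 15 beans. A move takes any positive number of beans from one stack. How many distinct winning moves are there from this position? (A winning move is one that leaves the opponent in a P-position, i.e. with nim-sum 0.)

Nim-sum: 23 ^ 17 ^ 16 ^ 11 ^ 15 = 18.
The overall nim-sum is X = 18. A stack of size p has a winning move iff p XOR X < p (reduce it to p XOR X).
  23: 23 XOR 18 = 5 < 23 — winning move (to 5).
  17: 17 XOR 18 = 3 < 17 — winning move (to 3).
  16: 16 XOR 18 = 2 < 16 — winning move (to 2).
  11: 11 XOR 18 = 25 ≥ 11 — no move.
  15: 15 XOR 18 = 29 ≥ 15 — no move.
That gives 3 winning moves.

3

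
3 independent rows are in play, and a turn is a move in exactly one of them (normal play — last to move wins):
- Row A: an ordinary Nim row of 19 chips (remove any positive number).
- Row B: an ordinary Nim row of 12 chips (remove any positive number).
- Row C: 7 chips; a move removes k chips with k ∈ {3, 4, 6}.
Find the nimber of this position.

29

Row A is a plain Nim row of size 19, so its Grundy value is 19.
Row B is a plain Nim row of size 12, so its Grundy value is 12.
For row C, compute g(0), g(1), … with moves {3, 4, 6}:
g(0) = mex{} = 0
g(1) = mex{} = 0
g(2) = mex{} = 0
g(3) = mex{0} = 1
g(4) = mex{0} = 1
g(5) = mex{0} = 1
g(6) = mex{0,1} = 2
g(7) = mex{0,1} = 2
So g(7) = 2.
The value of a disjunctive sum is the nim-sum of the parts.
Combined value = 19 ⊕ 12 ⊕ 2 = 29.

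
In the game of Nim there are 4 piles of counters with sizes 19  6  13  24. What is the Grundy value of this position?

Nim-sum: 19 ⊕ 6 ⊕ 13 ⊕ 24 = 0.

0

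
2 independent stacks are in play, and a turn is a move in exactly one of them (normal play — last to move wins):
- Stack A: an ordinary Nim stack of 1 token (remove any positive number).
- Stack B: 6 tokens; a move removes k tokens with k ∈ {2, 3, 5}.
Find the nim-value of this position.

2

Stack A is a plain Nim stack of size 1, so its Grundy value is 1.
For stack B, compute g(0), g(1), … with moves {2, 3, 5}:
g(0) = mex{} = 0
g(1) = mex{} = 0
g(2) = mex{0} = 1
g(3) = mex{0} = 1
g(4) = mex{0,1} = 2
g(5) = mex{0,1} = 2
g(6) = mex{0,1,2} = 3
So g(6) = 3.
The value of a disjunctive sum is the nim-sum of the parts.
Combined value = 1 XOR 3 = 2.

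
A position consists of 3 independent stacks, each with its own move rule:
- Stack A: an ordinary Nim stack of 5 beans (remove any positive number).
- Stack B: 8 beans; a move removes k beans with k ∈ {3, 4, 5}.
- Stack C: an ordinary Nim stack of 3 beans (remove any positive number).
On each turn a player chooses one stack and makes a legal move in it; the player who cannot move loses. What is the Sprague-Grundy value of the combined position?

Stack A is a plain Nim stack of size 5, so its Grundy value is 5.
Grundy values for stack B (subtraction set {3, 4, 5}):
k:     0  1  2  3  4  5  6  7  8
g(k):  0  0  0  1  1  1  2  2  0
So g(8) = 0.
Stack C is a plain Nim stack of size 3, so its Grundy value is 3.
The value of a disjunctive sum is the nim-sum of the parts.
Combined value = 5 ⊕ 0 ⊕ 3 = 6.

6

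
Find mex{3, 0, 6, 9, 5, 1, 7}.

2

The values 0, 1 are all present; 2 is the first non-negative integer missing from the set.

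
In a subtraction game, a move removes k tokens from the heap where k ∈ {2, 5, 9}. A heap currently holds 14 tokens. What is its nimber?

0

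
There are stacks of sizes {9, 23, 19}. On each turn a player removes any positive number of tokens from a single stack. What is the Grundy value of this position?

13

Compute the nim-sum pairwise:
9 ⊕ 23 = 30
30 ⊕ 19 = 13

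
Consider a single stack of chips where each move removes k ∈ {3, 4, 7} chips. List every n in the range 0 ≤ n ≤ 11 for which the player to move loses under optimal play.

0, 1, 2, 10, 11

Compute g(0), g(1), … for moves {3, 4, 7}:
g(0) = mex{} = 0
g(1) = mex{} = 0
g(2) = mex{} = 0
g(3) = mex{0} = 1
g(4) = mex{0} = 1
g(5) = mex{0} = 1
g(6) = mex{0,1} = 2
g(7) = mex{0,1} = 2
g(8) = mex{0,1} = 2
g(9) = mex{0,1,2} = 3
g(10) = mex{1,2} = 0
g(11) = mex{1,2} = 0
The P-positions (g = 0) in 0..11 are 0, 1, 2, 10, 11.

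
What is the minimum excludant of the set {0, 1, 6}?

2

The values 0, 1 are all present; 2 is the first non-negative integer missing from the set.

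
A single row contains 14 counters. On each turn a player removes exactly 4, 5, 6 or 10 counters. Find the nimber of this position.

0

Compute g(0), g(1), … for moves {4, 5, 6, 10}:
g(0) = mex{} = 0
g(1) = mex{} = 0
g(2) = mex{} = 0
g(3) = mex{} = 0
g(4) = mex{0} = 1
g(5) = mex{0} = 1
g(6) = mex{0} = 1
g(7) = mex{0} = 1
g(8) = mex{0,1} = 2
g(9) = mex{0,1} = 2
g(10) = mex{0,1} = 2
g(11) = mex{0,1} = 2
g(12) = mex{0,1,2} = 3
g(13) = mex{0,1,2} = 3
g(14) = mex{1,2} = 0
So g(14) = 0.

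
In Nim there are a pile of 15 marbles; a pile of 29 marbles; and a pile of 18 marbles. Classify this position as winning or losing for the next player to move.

Losing position

Compute the nim-sum pairwise:
15 ^ 29 = 18
18 ^ 18 = 0
The nim-sum is 0, so this is a P-position: the player to move is in a losing position under optimal play.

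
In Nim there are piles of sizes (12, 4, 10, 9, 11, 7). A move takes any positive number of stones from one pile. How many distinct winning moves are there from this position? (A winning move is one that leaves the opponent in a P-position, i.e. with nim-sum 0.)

3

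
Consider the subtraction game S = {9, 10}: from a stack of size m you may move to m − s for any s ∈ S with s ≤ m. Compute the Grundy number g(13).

1

Compute g(0), g(1), … for moves {9, 10}:
k:     0  1  2  3  4  5  6  7  8  9 10 11 12 13
g(k):  0  0  0  0  0  0  0  0  0  1  1  1  1  1
So g(13) = 1.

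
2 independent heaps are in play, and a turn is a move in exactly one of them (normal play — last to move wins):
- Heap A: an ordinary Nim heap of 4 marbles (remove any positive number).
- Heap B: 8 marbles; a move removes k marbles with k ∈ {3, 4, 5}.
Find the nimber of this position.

Heap A is a plain Nim heap of size 4, so its Grundy value is 4.
Grundy values for heap B (subtraction set {3, 4, 5}):
k:     0  1  2  3  4  5  6  7  8
g(k):  0  0  0  1  1  1  2  2  0
So g(8) = 0.
The value of a disjunctive sum is the nim-sum of the parts.
Combined value = 4 XOR 0 = 4.

4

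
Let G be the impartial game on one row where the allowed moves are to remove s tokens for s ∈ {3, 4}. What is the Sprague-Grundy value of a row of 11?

Grundy values for subtraction set {3, 4}:
k:     0  1  2  3  4  5  6  7  8  9 10 11
g(k):  0  0  0  1  1  1  2  0  0  0  1  1
So g(11) = 1.

1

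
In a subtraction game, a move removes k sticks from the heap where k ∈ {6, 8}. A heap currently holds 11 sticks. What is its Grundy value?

1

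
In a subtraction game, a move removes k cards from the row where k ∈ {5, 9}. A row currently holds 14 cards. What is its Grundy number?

0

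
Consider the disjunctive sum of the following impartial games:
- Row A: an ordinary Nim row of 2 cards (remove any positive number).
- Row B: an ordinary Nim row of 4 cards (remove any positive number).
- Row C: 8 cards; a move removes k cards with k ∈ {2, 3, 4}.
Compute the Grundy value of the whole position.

7

Row A is a plain Nim row of size 2, so its Grundy value is 2.
Row B is a plain Nim row of size 4, so its Grundy value is 4.
Grundy values for row C (subtraction set {2, 3, 4}):
k:     0  1  2  3  4  5  6  7  8
g(k):  0  0  1  1  2  2  0  0  1
So g(8) = 1.
The value of a disjunctive sum is the nim-sum of the parts.
Combined value = 2 ⊕ 4 ⊕ 1 = 7.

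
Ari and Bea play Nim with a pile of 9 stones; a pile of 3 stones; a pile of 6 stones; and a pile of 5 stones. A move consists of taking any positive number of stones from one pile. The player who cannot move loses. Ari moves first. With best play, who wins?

Ari wins

Nim-sum: 9 ^ 3 ^ 6 ^ 5 = 9.
The nim-sum is 9 ≠ 0, so this is an N-position: the player to move can win; Ari has a winning move.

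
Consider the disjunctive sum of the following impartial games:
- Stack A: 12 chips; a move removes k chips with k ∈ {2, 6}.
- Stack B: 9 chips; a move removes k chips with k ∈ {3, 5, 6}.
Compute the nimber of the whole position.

Build the Grundy sequence for stack A with g(k) = mex{g(k−s) : s ∈ {2, 6}, s ≤ k}:
g(0) = mex{} = 0
g(1) = mex{} = 0
g(2) = mex{0} = 1
g(3) = mex{0} = 1
g(4) = mex{1} = 0
g(5) = mex{1} = 0
g(6) = mex{0} = 1
g(7) = mex{0} = 1
g(8) = mex{1} = 0
g(9) = mex{1} = 0
g(10) = mex{0} = 1
g(11) = mex{0} = 1
g(12) = mex{1} = 0
So g(12) = 0.
Build the Grundy sequence for stack B with g(k) = mex{g(k−s) : s ∈ {3, 5, 6}, s ≤ k}:
g(0) = mex{} = 0
g(1) = mex{} = 0
g(2) = mex{} = 0
g(3) = mex{0} = 1
g(4) = mex{0} = 1
g(5) = mex{0} = 1
g(6) = mex{0,1} = 2
g(7) = mex{0,1} = 2
g(8) = mex{0,1} = 2
g(9) = mex{1,2} = 0
So g(9) = 0.
By the Sprague-Grundy theorem, the Grundy value of a sum of independent games is the XOR of the component values.
Combined value = 0 ⊕ 0 = 0.

0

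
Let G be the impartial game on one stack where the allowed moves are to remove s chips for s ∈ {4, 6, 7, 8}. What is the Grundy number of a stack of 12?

Compute g(0), g(1), … for moves {4, 6, 7, 8}:
g(0) = mex{} = 0
g(1) = mex{} = 0
g(2) = mex{} = 0
g(3) = mex{} = 0
g(4) = mex{0} = 1
g(5) = mex{0} = 1
g(6) = mex{0} = 1
g(7) = mex{0} = 1
g(8) = mex{0,1} = 2
g(9) = mex{0,1} = 2
g(10) = mex{0,1} = 2
g(11) = mex{0,1} = 2
g(12) = mex{1,2} = 0
So g(12) = 0.

0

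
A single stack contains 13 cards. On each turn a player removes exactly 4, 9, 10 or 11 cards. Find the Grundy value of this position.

3

Grundy values for subtraction set {4, 9, 10, 11}:
g(0) = mex{} = 0
g(1) = mex{} = 0
g(2) = mex{} = 0
g(3) = mex{} = 0
g(4) = mex{0} = 1
g(5) = mex{0} = 1
g(6) = mex{0} = 1
g(7) = mex{0} = 1
g(8) = mex{1} = 0
g(9) = mex{0,1} = 2
g(10) = mex{0,1} = 2
g(11) = mex{0,1} = 2
g(12) = mex{0} = 1
g(13) = mex{0,1,2} = 3
So g(13) = 3.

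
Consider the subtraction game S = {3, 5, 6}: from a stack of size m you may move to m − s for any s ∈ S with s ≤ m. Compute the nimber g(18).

0

Grundy values for subtraction set {3, 5, 6}:
k:     0  1  2  3  4  5  6  7  8  9 10 11 12 13 14 15 16 17 18
g(k):  0  0  0  1  1  1  2  2  2  0  0  0  1  1  1  2  2  2  0
So g(18) = 0.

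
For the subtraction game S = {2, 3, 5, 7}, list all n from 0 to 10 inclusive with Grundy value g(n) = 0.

0, 1, 9, 10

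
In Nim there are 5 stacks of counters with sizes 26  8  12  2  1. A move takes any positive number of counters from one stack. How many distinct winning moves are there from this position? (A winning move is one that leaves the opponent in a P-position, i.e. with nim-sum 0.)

1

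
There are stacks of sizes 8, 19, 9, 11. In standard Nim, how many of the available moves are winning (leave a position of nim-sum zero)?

1

Nim-sum: 8 XOR 19 XOR 9 XOR 11 = 25.
The overall nim-sum is X = 25. A stack of size p has a winning move iff p XOR X < p (reduce it to p XOR X).
  8: 8 XOR 25 = 17 ≥ 8 — no move.
  19: 19 XOR 25 = 10 < 19 — winning move (to 10).
  9: 9 XOR 25 = 16 ≥ 9 — no move.
  11: 11 XOR 25 = 18 ≥ 11 — no move.
That gives 1 winning move.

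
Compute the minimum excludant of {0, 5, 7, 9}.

1

0 is in the set but 1 is not, so the mex is 1.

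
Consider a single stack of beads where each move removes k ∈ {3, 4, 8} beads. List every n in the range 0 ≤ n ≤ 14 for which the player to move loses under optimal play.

0, 1, 2, 7, 12, 13, 14

Build the Grundy sequence with g(k) = mex{g(k−s) : s ∈ {3, 4, 8}, s ≤ k}:
k:     0  1  2  3  4  5  6  7  8  9 10 11 12 13 14
g(k):  0  0  0  1  1  1  2  0  2  3  1  3  0  0  0
The P-positions (g = 0) in 0..14 are 0, 1, 2, 7, 12, 13, 14.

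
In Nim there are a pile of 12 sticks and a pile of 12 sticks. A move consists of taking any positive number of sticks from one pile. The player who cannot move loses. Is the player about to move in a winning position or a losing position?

Losing position

Nim-sum: 12 ⊕ 12 = 0.
The nim-sum is 0, so this is a P-position: the player to move is in a losing position under optimal play.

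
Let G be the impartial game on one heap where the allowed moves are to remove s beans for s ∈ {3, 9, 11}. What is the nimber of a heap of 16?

Compute g(0), g(1), … for moves {3, 9, 11}:
k:     0  1  2  3  4  5  6  7  8  9 10 11 12 13 14 15 16
g(k):  0  0  0  1  1  1  0  0  0  1  1  1  2  2  0  3  3
So g(16) = 3.

3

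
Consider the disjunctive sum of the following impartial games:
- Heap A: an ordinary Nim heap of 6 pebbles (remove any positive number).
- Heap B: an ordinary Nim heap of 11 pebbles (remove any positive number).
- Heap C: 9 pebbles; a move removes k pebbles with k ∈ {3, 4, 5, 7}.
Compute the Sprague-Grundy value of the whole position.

14

Heap A is a plain Nim heap of size 6, so its Grundy value is 6.
Heap B is a plain Nim heap of size 11, so its Grundy value is 11.
For heap C, compute g(0), g(1), … with moves {3, 4, 5, 7}:
g(0) = mex{} = 0
g(1) = mex{} = 0
g(2) = mex{} = 0
g(3) = mex{0} = 1
g(4) = mex{0} = 1
g(5) = mex{0} = 1
g(6) = mex{0,1} = 2
g(7) = mex{0,1} = 2
g(8) = mex{0,1} = 2
g(9) = mex{0,1,2} = 3
So g(9) = 3.
The value of a disjunctive sum is the nim-sum of the parts.
Combined value = 6 ⊕ 11 ⊕ 3 = 14.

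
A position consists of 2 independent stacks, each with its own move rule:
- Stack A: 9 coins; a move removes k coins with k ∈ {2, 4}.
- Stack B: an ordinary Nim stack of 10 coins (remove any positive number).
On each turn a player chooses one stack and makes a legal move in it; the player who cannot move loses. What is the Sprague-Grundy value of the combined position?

Build the Grundy sequence for stack A with g(k) = mex{g(k−s) : s ∈ {2, 4}, s ≤ k}:
g(0) = mex{} = 0
g(1) = mex{} = 0
g(2) = mex{0} = 1
g(3) = mex{0} = 1
g(4) = mex{0,1} = 2
g(5) = mex{0,1} = 2
g(6) = mex{1,2} = 0
g(7) = mex{1,2} = 0
g(8) = mex{0,2} = 1
g(9) = mex{0,2} = 1
So g(9) = 1.
Stack B is a plain Nim stack of size 10, so its Grundy value is 10.
The value of a disjunctive sum is the nim-sum of the parts.
Combined value = 1 XOR 10 = 11.

11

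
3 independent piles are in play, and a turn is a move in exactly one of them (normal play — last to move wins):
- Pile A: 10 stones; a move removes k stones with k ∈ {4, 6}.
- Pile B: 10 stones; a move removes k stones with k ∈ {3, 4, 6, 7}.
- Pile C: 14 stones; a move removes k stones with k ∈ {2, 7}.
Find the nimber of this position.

0

Grundy values for pile A (subtraction set {4, 6}):
g(0) = mex{} = 0
g(1) = mex{} = 0
g(2) = mex{} = 0
g(3) = mex{} = 0
g(4) = mex{0} = 1
g(5) = mex{0} = 1
g(6) = mex{0} = 1
g(7) = mex{0} = 1
g(8) = mex{0,1} = 2
g(9) = mex{0,1} = 2
g(10) = mex{1} = 0
So g(10) = 0.
Build the Grundy sequence for pile B with g(k) = mex{g(k−s) : s ∈ {3, 4, 6, 7}, s ≤ k}:
k:     0  1  2  3  4  5  6  7  8  9 10
g(k):  0  0  0  1  1  1  2  2  2  3  0
So g(10) = 0.
Build the Grundy sequence for pile C with g(k) = mex{g(k−s) : s ∈ {2, 7}, s ≤ k}:
g(0) = mex{} = 0
g(1) = mex{} = 0
g(2) = mex{0} = 1
g(3) = mex{0} = 1
g(4) = mex{1} = 0
g(5) = mex{1} = 0
g(6) = mex{0} = 1
g(7) = mex{0} = 1
g(8) = mex{0,1} = 2
g(9) = mex{1} = 0
g(10) = mex{1,2} = 0
g(11) = mex{0} = 1
g(12) = mex{0} = 1
g(13) = mex{1} = 0
g(14) = mex{1} = 0
So g(14) = 0.
The value of a disjunctive sum is the nim-sum of the parts.
Combined value = 0 XOR 0 XOR 0 = 0.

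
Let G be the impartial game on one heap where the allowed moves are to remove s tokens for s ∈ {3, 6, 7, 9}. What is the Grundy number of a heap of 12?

0

Compute g(0), g(1), … for moves {3, 6, 7, 9}:
g(0) = mex{} = 0
g(1) = mex{} = 0
g(2) = mex{} = 0
g(3) = mex{0} = 1
g(4) = mex{0} = 1
g(5) = mex{0} = 1
g(6) = mex{0,1} = 2
g(7) = mex{0,1} = 2
g(8) = mex{0,1} = 2
g(9) = mex{0,1,2} = 3
g(10) = mex{0,1,2} = 3
g(11) = mex{0,1,2} = 3
g(12) = mex{1,2,3} = 0
So g(12) = 0.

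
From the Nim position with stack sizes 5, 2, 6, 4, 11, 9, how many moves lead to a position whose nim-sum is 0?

3

Compute the nim-sum pairwise:
5 ⊕ 2 = 7
7 ⊕ 6 = 1
1 ⊕ 4 = 5
5 ⊕ 11 = 14
14 ⊕ 9 = 7
The overall nim-sum is X = 7. A stack of size p has a winning move iff p XOR X < p (reduce it to p XOR X).
  5: 5 XOR 7 = 2 < 5 — winning move (to 2).
  2: 2 XOR 7 = 5 ≥ 2 — no move.
  6: 6 XOR 7 = 1 < 6 — winning move (to 1).
  4: 4 XOR 7 = 3 < 4 — winning move (to 3).
  11: 11 XOR 7 = 12 ≥ 11 — no move.
  9: 9 XOR 7 = 14 ≥ 9 — no move.
That gives 3 winning moves.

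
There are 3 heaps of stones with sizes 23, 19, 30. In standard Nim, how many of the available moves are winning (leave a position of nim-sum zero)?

3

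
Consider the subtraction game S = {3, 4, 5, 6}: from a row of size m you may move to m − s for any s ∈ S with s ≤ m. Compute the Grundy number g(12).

1

Build the Grundy sequence with g(k) = mex{g(k−s) : s ∈ {3, 4, 5, 6}, s ≤ k}:
g(0) = mex{} = 0
g(1) = mex{} = 0
g(2) = mex{} = 0
g(3) = mex{0} = 1
g(4) = mex{0} = 1
g(5) = mex{0} = 1
g(6) = mex{0,1} = 2
g(7) = mex{0,1} = 2
g(8) = mex{0,1} = 2
g(9) = mex{1,2} = 0
g(10) = mex{1,2} = 0
g(11) = mex{1,2} = 0
g(12) = mex{0,2} = 1
So g(12) = 1.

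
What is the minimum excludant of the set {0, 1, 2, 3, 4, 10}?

5

The values 0, 1, 2, 3, 4 are all present; 5 is the first non-negative integer missing from the set.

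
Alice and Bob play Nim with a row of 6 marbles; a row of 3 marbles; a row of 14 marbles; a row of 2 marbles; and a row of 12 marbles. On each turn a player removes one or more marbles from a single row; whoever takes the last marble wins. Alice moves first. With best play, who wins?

Alice wins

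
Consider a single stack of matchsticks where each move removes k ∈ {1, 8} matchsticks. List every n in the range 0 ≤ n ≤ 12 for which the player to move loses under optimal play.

0, 2, 4, 6, 9, 11

Grundy values for subtraction set {1, 8}:
g(0) = mex{} = 0
g(1) = mex{0} = 1
g(2) = mex{1} = 0
g(3) = mex{0} = 1
g(4) = mex{1} = 0
g(5) = mex{0} = 1
g(6) = mex{1} = 0
g(7) = mex{0} = 1
g(8) = mex{0,1} = 2
g(9) = mex{1,2} = 0
g(10) = mex{0} = 1
g(11) = mex{1} = 0
g(12) = mex{0} = 1
The P-positions (g = 0) in 0..12 are 0, 2, 4, 6, 9, 11.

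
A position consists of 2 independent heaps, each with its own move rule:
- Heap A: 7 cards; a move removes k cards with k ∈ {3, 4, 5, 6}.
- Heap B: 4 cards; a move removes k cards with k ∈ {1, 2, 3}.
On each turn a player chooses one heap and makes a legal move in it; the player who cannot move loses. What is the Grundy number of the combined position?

For heap A, compute g(0), g(1), … with moves {3, 4, 5, 6}:
g(0) = mex{} = 0
g(1) = mex{} = 0
g(2) = mex{} = 0
g(3) = mex{0} = 1
g(4) = mex{0} = 1
g(5) = mex{0} = 1
g(6) = mex{0,1} = 2
g(7) = mex{0,1} = 2
So g(7) = 2.
For heap B, compute g(0), g(1), … with moves {1, 2, 3}:
g(0) = mex{} = 0
g(1) = mex{0} = 1
g(2) = mex{0,1} = 2
g(3) = mex{0,1,2} = 3
g(4) = mex{1,2,3} = 0
So g(4) = 0.
The value of a disjunctive sum is the nim-sum of the parts.
Combined value = 2 XOR 0 = 2.

2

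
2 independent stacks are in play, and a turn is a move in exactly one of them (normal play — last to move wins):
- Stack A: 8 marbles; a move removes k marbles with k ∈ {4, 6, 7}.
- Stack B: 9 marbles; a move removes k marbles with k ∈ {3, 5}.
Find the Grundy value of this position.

2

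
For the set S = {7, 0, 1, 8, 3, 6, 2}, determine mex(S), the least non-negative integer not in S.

4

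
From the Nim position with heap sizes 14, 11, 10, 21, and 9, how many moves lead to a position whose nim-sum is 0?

1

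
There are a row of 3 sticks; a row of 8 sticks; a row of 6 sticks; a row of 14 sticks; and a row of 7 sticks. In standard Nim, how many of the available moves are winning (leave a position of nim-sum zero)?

Nim-sum: 3 XOR 8 XOR 6 XOR 14 XOR 7 = 4.
The overall nim-sum is X = 4. A row of size p has a winning move iff p XOR X < p (reduce it to p XOR X).
  3: 3 XOR 4 = 7 ≥ 3 — no move.
  8: 8 XOR 4 = 12 ≥ 8 — no move.
  6: 6 XOR 4 = 2 < 6 — winning move (to 2).
  14: 14 XOR 4 = 10 < 14 — winning move (to 10).
  7: 7 XOR 4 = 3 < 7 — winning move (to 3).
That gives 3 winning moves.

3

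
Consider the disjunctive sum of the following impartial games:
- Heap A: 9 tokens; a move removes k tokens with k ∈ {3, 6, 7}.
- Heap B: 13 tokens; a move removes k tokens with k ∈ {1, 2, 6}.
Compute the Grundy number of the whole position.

For heap A, compute g(0), g(1), … with moves {3, 6, 7}:
g(0) = mex{} = 0
g(1) = mex{} = 0
g(2) = mex{} = 0
g(3) = mex{0} = 1
g(4) = mex{0} = 1
g(5) = mex{0} = 1
g(6) = mex{0,1} = 2
g(7) = mex{0,1} = 2
g(8) = mex{0,1} = 2
g(9) = mex{0,1,2} = 3
So g(9) = 3.
For heap B, compute g(0), g(1), … with moves {1, 2, 6}:
g(0) = mex{} = 0
g(1) = mex{0} = 1
g(2) = mex{0,1} = 2
g(3) = mex{1,2} = 0
g(4) = mex{0,2} = 1
g(5) = mex{0,1} = 2
g(6) = mex{0,1,2} = 3
g(7) = mex{1,2,3} = 0
g(8) = mex{0,2,3} = 1
g(9) = mex{0,1} = 2
g(10) = mex{1,2} = 0
g(11) = mex{0,2} = 1
g(12) = mex{0,1,3} = 2
g(13) = mex{0,1,2} = 3
So g(13) = 3.
The value of a disjunctive sum is the nim-sum of the parts.
Combined value = 3 XOR 3 = 0.

0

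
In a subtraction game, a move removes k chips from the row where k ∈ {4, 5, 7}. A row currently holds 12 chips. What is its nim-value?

0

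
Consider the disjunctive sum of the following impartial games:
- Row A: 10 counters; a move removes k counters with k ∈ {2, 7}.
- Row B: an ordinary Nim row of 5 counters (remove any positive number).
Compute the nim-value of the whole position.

5

For row A, compute g(0), g(1), … with moves {2, 7}:
g(0) = mex{} = 0
g(1) = mex{} = 0
g(2) = mex{0} = 1
g(3) = mex{0} = 1
g(4) = mex{1} = 0
g(5) = mex{1} = 0
g(6) = mex{0} = 1
g(7) = mex{0} = 1
g(8) = mex{0,1} = 2
g(9) = mex{1} = 0
g(10) = mex{1,2} = 0
So g(10) = 0.
Row B is a plain Nim row of size 5, so its Grundy value is 5.
By the Sprague-Grundy theorem, the Grundy value of a sum of independent games is the XOR of the component values.
Combined value = 0 ⊕ 5 = 5.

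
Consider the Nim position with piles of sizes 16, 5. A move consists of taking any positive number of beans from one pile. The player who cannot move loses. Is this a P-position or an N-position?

Nim-sum: 16 ^ 5 = 21.
The nim-sum is 21 ≠ 0, so this is an N-position: the player to move can win.

N-position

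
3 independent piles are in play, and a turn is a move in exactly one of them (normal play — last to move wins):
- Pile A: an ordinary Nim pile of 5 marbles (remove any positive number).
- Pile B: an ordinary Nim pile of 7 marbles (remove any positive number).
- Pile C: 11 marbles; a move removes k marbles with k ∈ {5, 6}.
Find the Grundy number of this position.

Pile A is a plain Nim pile of size 5, so its Grundy value is 5.
Pile B is a plain Nim pile of size 7, so its Grundy value is 7.
Build the Grundy sequence for pile C with g(k) = mex{g(k−s) : s ∈ {5, 6}, s ≤ k}:
k:     0  1  2  3  4  5  6  7  8  9 10 11
g(k):  0  0  0  0  0  1  1  1  1  1  2  0
So g(11) = 0.
By the Sprague-Grundy theorem, the Grundy value of a sum of independent games is the XOR of the component values.
Combined value = 5 XOR 7 XOR 0 = 2.

2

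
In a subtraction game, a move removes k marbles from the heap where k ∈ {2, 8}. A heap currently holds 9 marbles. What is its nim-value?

2

Compute g(0), g(1), … for moves {2, 8}:
k:     0  1  2  3  4  5  6  7  8  9
g(k):  0  0  1  1  0  0  1  1  2  2
So g(9) = 2.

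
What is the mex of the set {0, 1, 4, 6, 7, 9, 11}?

The values 0, 1 are all present; 2 is the first non-negative integer missing from the set.

2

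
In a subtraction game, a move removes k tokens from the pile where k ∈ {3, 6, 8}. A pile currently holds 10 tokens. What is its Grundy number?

3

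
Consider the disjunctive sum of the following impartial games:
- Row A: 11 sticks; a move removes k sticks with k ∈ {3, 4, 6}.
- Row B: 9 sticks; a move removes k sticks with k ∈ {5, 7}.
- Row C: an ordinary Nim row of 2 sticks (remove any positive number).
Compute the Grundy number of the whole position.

3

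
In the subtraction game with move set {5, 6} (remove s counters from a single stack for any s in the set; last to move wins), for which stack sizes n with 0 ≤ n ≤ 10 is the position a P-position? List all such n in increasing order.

0, 1, 2, 3, 4

Grundy values for subtraction set {5, 6}:
k:     0  1  2  3  4  5  6  7  8  9 10
g(k):  0  0  0  0  0  1  1  1  1  1  2
The P-positions (g = 0) in 0..10 are 0, 1, 2, 3, 4.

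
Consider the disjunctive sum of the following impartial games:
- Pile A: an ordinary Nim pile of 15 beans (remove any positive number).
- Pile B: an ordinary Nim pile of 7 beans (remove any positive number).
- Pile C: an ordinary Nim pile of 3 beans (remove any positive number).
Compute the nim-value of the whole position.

11

Pile A is a plain Nim pile of size 15, so its Grundy value is 15.
Pile B is a plain Nim pile of size 7, so its Grundy value is 7.
Pile C is a plain Nim pile of size 3, so its Grundy value is 3.
By the Sprague-Grundy theorem, the Grundy value of a sum of independent games is the XOR of the component values.
Combined value = 15 XOR 7 XOR 3 = 11.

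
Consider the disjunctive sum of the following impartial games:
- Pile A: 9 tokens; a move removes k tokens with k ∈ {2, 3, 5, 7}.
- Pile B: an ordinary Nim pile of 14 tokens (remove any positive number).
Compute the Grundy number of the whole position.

14

Grundy values for pile A (subtraction set {2, 3, 5, 7}):
g(0) = mex{} = 0
g(1) = mex{} = 0
g(2) = mex{0} = 1
g(3) = mex{0} = 1
g(4) = mex{0,1} = 2
g(5) = mex{0,1} = 2
g(6) = mex{0,1,2} = 3
g(7) = mex{0,1,2} = 3
g(8) = mex{0,1,2,3} = 4
g(9) = mex{1,2,3} = 0
So g(9) = 0.
Pile B is a plain Nim pile of size 14, so its Grundy value is 14.
By the Sprague-Grundy theorem, the Grundy value of a sum of independent games is the XOR of the component values.
Combined value = 0 XOR 14 = 14.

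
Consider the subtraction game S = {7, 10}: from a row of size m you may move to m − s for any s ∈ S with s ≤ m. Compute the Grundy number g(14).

Compute g(0), g(1), … for moves {7, 10}:
k:     0  1  2  3  4  5  6  7  8  9 10 11 12 13 14
g(k):  0  0  0  0  0  0  0  1  1  1  1  1  1  1  2
So g(14) = 2.

2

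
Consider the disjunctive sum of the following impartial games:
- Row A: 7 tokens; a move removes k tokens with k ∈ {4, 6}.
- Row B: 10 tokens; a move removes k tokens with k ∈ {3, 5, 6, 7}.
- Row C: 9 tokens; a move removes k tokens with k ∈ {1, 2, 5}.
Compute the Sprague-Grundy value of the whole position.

For row A, compute g(0), g(1), … with moves {4, 6}:
g(0) = mex{} = 0
g(1) = mex{} = 0
g(2) = mex{} = 0
g(3) = mex{} = 0
g(4) = mex{0} = 1
g(5) = mex{0} = 1
g(6) = mex{0} = 1
g(7) = mex{0} = 1
So g(7) = 1.
Build the Grundy sequence for row B with g(k) = mex{g(k−s) : s ∈ {3, 5, 6, 7}, s ≤ k}:
k:     0  1  2  3  4  5  6  7  8  9 10
g(k):  0  0  0  1  1  1  2  2  2  3  0
So g(10) = 0.
Build the Grundy sequence for row C with g(k) = mex{g(k−s) : s ∈ {1, 2, 5}, s ≤ k}:
k:     0  1  2  3  4  5  6  7  8  9
g(k):  0  1  2  0  1  2  0  1  2  0
So g(9) = 0.
By the Sprague-Grundy theorem, the Grundy value of a sum of independent games is the XOR of the component values.
Combined value = 1 ⊕ 0 ⊕ 0 = 1.

1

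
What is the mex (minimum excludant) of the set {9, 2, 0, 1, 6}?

3

The values 0, 1, 2 are all present; 3 is the first non-negative integer missing from the set.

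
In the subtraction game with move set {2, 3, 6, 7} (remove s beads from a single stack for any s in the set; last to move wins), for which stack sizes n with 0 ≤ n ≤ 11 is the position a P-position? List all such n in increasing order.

0, 1, 5, 9, 10

Compute g(0), g(1), … for moves {2, 3, 6, 7}:
g(0) = mex{} = 0
g(1) = mex{} = 0
g(2) = mex{0} = 1
g(3) = mex{0} = 1
g(4) = mex{0,1} = 2
g(5) = mex{1} = 0
g(6) = mex{0,1,2} = 3
g(7) = mex{0,2} = 1
g(8) = mex{0,1,3} = 2
g(9) = mex{1,3} = 0
g(10) = mex{1,2} = 0
g(11) = mex{0,2} = 1
The P-positions (g = 0) in 0..11 are 0, 1, 5, 9, 10.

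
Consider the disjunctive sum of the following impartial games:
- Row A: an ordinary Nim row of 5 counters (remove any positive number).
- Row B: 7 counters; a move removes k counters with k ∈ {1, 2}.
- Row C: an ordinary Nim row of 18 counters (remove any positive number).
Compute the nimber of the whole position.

Row A is a plain Nim row of size 5, so its Grundy value is 5.
For row B, compute g(0), g(1), … with moves {1, 2}:
k:     0  1  2  3  4  5  6  7
g(k):  0  1  2  0  1  2  0  1
So g(7) = 1.
Row C is a plain Nim row of size 18, so its Grundy value is 18.
By the Sprague-Grundy theorem, the Grundy value of a sum of independent games is the XOR of the component values.
Combined value = 5 XOR 1 XOR 18 = 22.

22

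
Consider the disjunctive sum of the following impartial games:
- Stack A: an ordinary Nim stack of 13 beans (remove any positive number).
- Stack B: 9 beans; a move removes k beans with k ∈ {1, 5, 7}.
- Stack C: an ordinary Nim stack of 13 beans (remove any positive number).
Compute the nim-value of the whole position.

Stack A is a plain Nim stack of size 13, so its Grundy value is 13.
For stack B, compute g(0), g(1), … with moves {1, 5, 7}:
k:     0  1  2  3  4  5  6  7  8  9
g(k):  0  1  0  1  0  1  0  1  0  1
So g(9) = 1.
Stack C is a plain Nim stack of size 13, so its Grundy value is 13.
The value of a disjunctive sum is the nim-sum of the parts.
Combined value = 13 XOR 1 XOR 13 = 1.

1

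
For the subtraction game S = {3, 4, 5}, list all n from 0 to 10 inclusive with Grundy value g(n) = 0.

0, 1, 2, 8, 9, 10

Compute g(0), g(1), … for moves {3, 4, 5}:
g(0) = mex{} = 0
g(1) = mex{} = 0
g(2) = mex{} = 0
g(3) = mex{0} = 1
g(4) = mex{0} = 1
g(5) = mex{0} = 1
g(6) = mex{0,1} = 2
g(7) = mex{0,1} = 2
g(8) = mex{1} = 0
g(9) = mex{1,2} = 0
g(10) = mex{1,2} = 0
The P-positions (g = 0) in 0..10 are 0, 1, 2, 8, 9, 10.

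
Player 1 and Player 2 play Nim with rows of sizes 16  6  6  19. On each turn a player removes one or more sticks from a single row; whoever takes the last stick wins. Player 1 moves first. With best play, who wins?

Nim-sum: 16 ^ 6 ^ 6 ^ 19 = 3.
The nim-sum is 3 ≠ 0, so this is an N-position: the player to move can win; Player 1 has a winning move.

Player 1 wins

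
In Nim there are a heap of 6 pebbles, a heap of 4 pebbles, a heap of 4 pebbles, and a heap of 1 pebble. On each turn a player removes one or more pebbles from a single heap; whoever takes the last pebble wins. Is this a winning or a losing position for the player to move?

Winning position

Nim-sum: 6 ^ 4 ^ 4 ^ 1 = 7.
The nim-sum is 7 ≠ 0, so this is an N-position: the player to move can win.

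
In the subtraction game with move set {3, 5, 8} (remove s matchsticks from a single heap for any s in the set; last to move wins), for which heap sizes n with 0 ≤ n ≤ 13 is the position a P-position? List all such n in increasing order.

0, 1, 2, 11, 12, 13

Build the Grundy sequence with g(k) = mex{g(k−s) : s ∈ {3, 5, 8}, s ≤ k}:
k:     0  1  2  3  4  5  6  7  8  9 10 11 12 13
g(k):  0  0  0  1  1  1  2  2  2  3  3  0  0  0
The P-positions (g = 0) in 0..13 are 0, 1, 2, 11, 12, 13.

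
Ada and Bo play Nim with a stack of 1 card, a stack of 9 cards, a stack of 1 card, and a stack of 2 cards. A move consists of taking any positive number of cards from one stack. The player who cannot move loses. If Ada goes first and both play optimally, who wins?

Nim-sum: 1 XOR 9 XOR 1 XOR 2 = 11.
The nim-sum is 11 ≠ 0, so this is an N-position: the player to move can win; Ada has a winning move.

Ada wins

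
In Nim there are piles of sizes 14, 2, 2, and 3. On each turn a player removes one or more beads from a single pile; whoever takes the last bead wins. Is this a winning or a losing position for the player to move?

Winning position

In binary:
  1110  (14)
  0010  (2)
  0010  (2)
  0011  (3)
  ----
  1101  (13)
The nim-sum is 13 ≠ 0, so this is an N-position: the player to move can win.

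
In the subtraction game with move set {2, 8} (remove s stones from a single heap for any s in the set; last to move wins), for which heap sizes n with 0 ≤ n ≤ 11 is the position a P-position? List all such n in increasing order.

0, 1, 4, 5, 10, 11

Build the Grundy sequence with g(k) = mex{g(k−s) : s ∈ {2, 8}, s ≤ k}:
g(0) = mex{} = 0
g(1) = mex{} = 0
g(2) = mex{0} = 1
g(3) = mex{0} = 1
g(4) = mex{1} = 0
g(5) = mex{1} = 0
g(6) = mex{0} = 1
g(7) = mex{0} = 1
g(8) = mex{0,1} = 2
g(9) = mex{0,1} = 2
g(10) = mex{1,2} = 0
g(11) = mex{1,2} = 0
The P-positions (g = 0) in 0..11 are 0, 1, 4, 5, 10, 11.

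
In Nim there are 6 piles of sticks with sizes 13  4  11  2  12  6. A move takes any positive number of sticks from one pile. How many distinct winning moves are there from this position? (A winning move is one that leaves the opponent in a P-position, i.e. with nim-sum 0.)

Nim-sum: 13 ^ 4 ^ 11 ^ 2 ^ 12 ^ 6 = 10.
The overall nim-sum is X = 10. A pile of size p has a winning move iff p XOR X < p (reduce it to p XOR X).
  13: 13 XOR 10 = 7 < 13 — winning move (to 7).
  4: 4 XOR 10 = 14 ≥ 4 — no move.
  11: 11 XOR 10 = 1 < 11 — winning move (to 1).
  2: 2 XOR 10 = 8 ≥ 2 — no move.
  12: 12 XOR 10 = 6 < 12 — winning move (to 6).
  6: 6 XOR 10 = 12 ≥ 6 — no move.
That gives 3 winning moves.

3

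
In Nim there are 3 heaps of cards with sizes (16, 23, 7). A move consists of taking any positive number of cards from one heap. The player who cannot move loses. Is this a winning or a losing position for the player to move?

In binary:
  10000  (16)
  10111  (23)
  00111  (7)
  -----
  00000  (0)
The nim-sum is 0, so this is a P-position: the player to move is in a losing position under optimal play.

Losing position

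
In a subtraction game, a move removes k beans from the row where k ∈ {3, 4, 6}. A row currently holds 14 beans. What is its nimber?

1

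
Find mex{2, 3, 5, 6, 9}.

0

0 is not in the set, so the mex is 0.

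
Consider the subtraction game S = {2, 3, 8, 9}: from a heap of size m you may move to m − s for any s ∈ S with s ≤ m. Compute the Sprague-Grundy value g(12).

0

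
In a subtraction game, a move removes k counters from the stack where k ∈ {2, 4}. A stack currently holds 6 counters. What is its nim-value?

0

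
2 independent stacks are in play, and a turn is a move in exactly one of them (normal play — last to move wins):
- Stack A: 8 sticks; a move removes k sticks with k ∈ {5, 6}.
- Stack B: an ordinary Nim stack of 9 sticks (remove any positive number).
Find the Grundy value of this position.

Build the Grundy sequence for stack A with g(k) = mex{g(k−s) : s ∈ {5, 6}, s ≤ k}:
k:     0  1  2  3  4  5  6  7  8
g(k):  0  0  0  0  0  1  1  1  1
So g(8) = 1.
Stack B is a plain Nim stack of size 9, so its Grundy value is 9.
The value of a disjunctive sum is the nim-sum of the parts.
Combined value = 1 ⊕ 9 = 8.

8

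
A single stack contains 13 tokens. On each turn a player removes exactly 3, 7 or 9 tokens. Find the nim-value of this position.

Build the Grundy sequence with g(k) = mex{g(k−s) : s ∈ {3, 7, 9}, s ≤ k}:
k:     0  1  2  3  4  5  6  7  8  9 10 11 12 13
g(k):  0  0  0  1  1  1  0  2  2  1  3  3  0  2
So g(13) = 2.

2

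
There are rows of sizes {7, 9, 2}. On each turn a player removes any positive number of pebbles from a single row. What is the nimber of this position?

Compute the nim-sum pairwise:
7 ^ 9 = 14
14 ^ 2 = 12

12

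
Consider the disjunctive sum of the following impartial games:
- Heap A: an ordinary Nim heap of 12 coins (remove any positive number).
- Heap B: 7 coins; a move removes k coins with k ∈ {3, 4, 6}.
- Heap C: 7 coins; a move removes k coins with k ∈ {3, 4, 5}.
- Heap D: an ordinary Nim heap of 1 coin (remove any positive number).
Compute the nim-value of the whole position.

13

Heap A is a plain Nim heap of size 12, so its Grundy value is 12.
Grundy values for heap B (subtraction set {3, 4, 6}):
k:     0  1  2  3  4  5  6  7
g(k):  0  0  0  1  1  1  2  2
So g(7) = 2.
Grundy values for heap C (subtraction set {3, 4, 5}):
g(0) = mex{} = 0
g(1) = mex{} = 0
g(2) = mex{} = 0
g(3) = mex{0} = 1
g(4) = mex{0} = 1
g(5) = mex{0} = 1
g(6) = mex{0,1} = 2
g(7) = mex{0,1} = 2
So g(7) = 2.
Heap D is a plain Nim heap of size 1, so its Grundy value is 1.
By the Sprague-Grundy theorem, the Grundy value of a sum of independent games is the XOR of the component values.
Combined value = 12 XOR 2 XOR 2 XOR 1 = 13.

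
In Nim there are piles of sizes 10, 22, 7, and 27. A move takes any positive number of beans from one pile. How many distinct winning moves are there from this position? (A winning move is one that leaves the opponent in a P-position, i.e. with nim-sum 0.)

Compute the nim-sum pairwise:
10 XOR 22 = 28
28 XOR 7 = 27
27 XOR 27 = 0
The nim-sum is already 0, so every move leaves a nonzero nim-sum — there are no winning moves.

0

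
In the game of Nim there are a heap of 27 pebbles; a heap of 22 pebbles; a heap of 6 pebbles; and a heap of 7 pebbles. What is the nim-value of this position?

Nim-sum: 27 ^ 22 ^ 6 ^ 7 = 12.

12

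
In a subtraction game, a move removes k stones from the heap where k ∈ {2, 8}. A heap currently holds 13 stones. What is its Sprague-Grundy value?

Compute g(0), g(1), … for moves {2, 8}:
g(0) = mex{} = 0
g(1) = mex{} = 0
g(2) = mex{0} = 1
g(3) = mex{0} = 1
g(4) = mex{1} = 0
g(5) = mex{1} = 0
g(6) = mex{0} = 1
g(7) = mex{0} = 1
g(8) = mex{0,1} = 2
g(9) = mex{0,1} = 2
g(10) = mex{1,2} = 0
g(11) = mex{1,2} = 0
g(12) = mex{0} = 1
g(13) = mex{0} = 1
So g(13) = 1.

1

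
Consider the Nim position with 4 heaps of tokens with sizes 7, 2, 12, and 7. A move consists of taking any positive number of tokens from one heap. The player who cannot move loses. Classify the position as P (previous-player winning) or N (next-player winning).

N-position

Write each in binary and XOR column by column:
  0111  (7)
  0010  (2)
  1100  (12)
  0111  (7)
  ----
  1110  (14)
The nim-sum is 14 ≠ 0, so this is an N-position: the player to move can win.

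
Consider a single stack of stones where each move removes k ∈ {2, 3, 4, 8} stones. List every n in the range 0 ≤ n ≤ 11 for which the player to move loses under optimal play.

0, 1, 6, 7

Grundy values for subtraction set {2, 3, 4, 8}:
k:     0  1  2  3  4  5  6  7  8  9 10 11
g(k):  0  0  1  1  2  2  0  0  1  1  2  2
The P-positions (g = 0) in 0..11 are 0, 1, 6, 7.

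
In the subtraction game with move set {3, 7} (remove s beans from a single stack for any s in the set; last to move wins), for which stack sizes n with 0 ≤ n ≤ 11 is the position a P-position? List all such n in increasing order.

0, 1, 2, 6, 10, 11

Build the Grundy sequence with g(k) = mex{g(k−s) : s ∈ {3, 7}, s ≤ k}:
k:     0  1  2  3  4  5  6  7  8  9 10 11
g(k):  0  0  0  1  1  1  0  2  2  1  0  0
The P-positions (g = 0) in 0..11 are 0, 1, 2, 6, 10, 11.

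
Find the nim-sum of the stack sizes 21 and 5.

16

Compute the nim-sum pairwise:
21 ⊕ 5 = 16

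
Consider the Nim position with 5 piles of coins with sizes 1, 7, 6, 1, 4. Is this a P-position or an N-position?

N-position

Nim-sum: 1 XOR 7 XOR 6 XOR 1 XOR 4 = 5.
The nim-sum is 5 ≠ 0, so this is an N-position: the player to move can win.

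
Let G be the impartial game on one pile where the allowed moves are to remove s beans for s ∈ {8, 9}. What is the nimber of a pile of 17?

0

Compute g(0), g(1), … for moves {8, 9}:
k:     0  1  2  3  4  5  6  7  8  9 10 11 12 13 14 15 16 17
g(k):  0  0  0  0  0  0  0  0  1  1  1  1  1  1  1  1  2  0
So g(17) = 0.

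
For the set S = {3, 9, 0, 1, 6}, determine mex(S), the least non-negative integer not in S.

2

The values 0, 1 are all present; 2 is the first non-negative integer missing from the set.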